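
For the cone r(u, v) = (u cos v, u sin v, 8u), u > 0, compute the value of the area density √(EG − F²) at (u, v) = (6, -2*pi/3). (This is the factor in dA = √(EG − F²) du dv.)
√(EG − F²)|_{(6, -2*pi/3)} = 6*sqrt(65)

E = 65, F = 0, G = u^2, so EG − F² = 65*u^2. Taking the positive square root: √(EG − F²) = sqrt(65)*Abs(u). At (u, v) = (6, -2*pi/3): 6*sqrt(65).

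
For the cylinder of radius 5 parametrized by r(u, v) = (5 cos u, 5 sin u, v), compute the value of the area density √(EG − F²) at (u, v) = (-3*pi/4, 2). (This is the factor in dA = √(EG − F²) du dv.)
√(EG − F²)|_{(-3*pi/4, 2)} = 5

E = 25, F = 0, G = 1, so EG − F² = 25. Taking the positive square root: √(EG − F²) = 5. At (u, v) = (-3*pi/4, 2): 5.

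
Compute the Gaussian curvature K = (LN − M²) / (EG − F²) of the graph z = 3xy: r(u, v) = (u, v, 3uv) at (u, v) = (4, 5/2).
K = -144/648025

Coefficients of the first fundamental form: E = 9*v^2 + 1, F = 9*u*v, G = 9*u^2 + 1.
Coefficients of the second fundamental form: L = 0, M = 3/sqrt(9*u^2 + 9*v^2 + 1), N = 0.
Assemble K = (LN − M²)/(EG − F²) = -9/(81*u^4 + 162*u^2*v^2 + 18*u^2 + 81*v^4 + 18*v^2 + 1). At (u, v) = (4, 5/2): K = -144/648025.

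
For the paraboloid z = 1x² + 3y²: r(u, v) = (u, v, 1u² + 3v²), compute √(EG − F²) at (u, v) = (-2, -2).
√(EG − F²)|_{(-2, -2)} = sqrt(161)

E = 4*u^2 + 1, F = 12*u*v, G = 36*v^2 + 1; EG − F² = 4*u^2 + 36*v^2 + 1; √(EG − F²) = sqrt(4*u^2 + 36*v^2 + 1). At the given point: sqrt(161).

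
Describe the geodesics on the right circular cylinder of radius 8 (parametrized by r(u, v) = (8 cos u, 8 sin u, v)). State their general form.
The cylinder is flat (K = 0) and locally isometric to the plane via the development (u, v) ↦ (8 u, v). Geodesics are the pre-images of straight lines: circles (v constant), vertical lines (u constant), and helices (v = c · u + d) for constants c, d.

A right cylinder has E = 8², F = 0, G = 1, so EG − F² = 8², and L = −8, M = N = 0, giving K = (LN − M²)/(EG − F²) = 0 everywhere. A flat surface is locally isometric to the Euclidean plane via the map (u, v) ↦ (8 u, v). Straight lines in the (x̃, ỹ) plane pull back to: (a) horizontal circles (v = const), (b) vertical generators (u = const), and (c) helices (8 u tan θ = v, i.e. v = c · u + d).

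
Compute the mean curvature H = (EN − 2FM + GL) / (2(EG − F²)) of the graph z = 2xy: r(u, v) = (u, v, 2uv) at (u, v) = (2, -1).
H = 16*sqrt(21)/441

With E = 4*v^2 + 1, F = 4*u*v, G = 4*u^2 + 1, L = 0, M = 2/sqrt(4*u^2 + 4*v^2 + 1), N = 0, assemble
  H = (EN − 2FM + GL) / (2(EG − F²)) = -8*u*v/(4*u^2 + 4*v^2 + 1)^(3/2).
At (u, v) = (2, -1): H = 16*sqrt(21)/441.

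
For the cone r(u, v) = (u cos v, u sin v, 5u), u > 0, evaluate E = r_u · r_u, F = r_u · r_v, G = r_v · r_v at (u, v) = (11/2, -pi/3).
E = 26;  F = 0;  G = 121/4

Partials: r_u = (cos(v), sin(v), 5), r_v = (-u*sin(v), u*cos(v), 0). As functions of (u, v):
  E = r_u · r_u = 26,
  F = r_u · r_v = 0,
  G = r_v · r_v = u^2.
Evaluating at (u, v) = (11/2, -pi/3): E = 26, F = 0, G = 121/4.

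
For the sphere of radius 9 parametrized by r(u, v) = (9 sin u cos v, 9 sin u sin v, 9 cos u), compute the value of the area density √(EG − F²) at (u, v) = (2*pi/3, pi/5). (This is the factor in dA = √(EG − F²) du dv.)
√(EG − F²)|_{(2*pi/3, pi/5)} = 81*sqrt(3)/2

E = 81, F = 0, G = 81*sin(u)^2, so EG − F² = 6561*sin(u)^2. Taking the positive square root: √(EG − F²) = 81*Abs(sin(u)). At (u, v) = (2*pi/3, pi/5): 81*sqrt(3)/2.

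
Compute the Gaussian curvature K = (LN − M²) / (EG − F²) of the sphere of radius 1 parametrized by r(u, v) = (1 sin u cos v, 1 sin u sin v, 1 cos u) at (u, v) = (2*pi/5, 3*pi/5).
K = 1

Coefficients of the first fundamental form: E = 1, F = 0, G = sin(u)^2.
Coefficients of the second fundamental form: L = -sin(u)/Abs(sin(u)), M = 0, N = -sin(u)^3/Abs(sin(u)).
Assemble K = (LN − M²)/(EG − F²) = 1. At (u, v) = (2*pi/5, 3*pi/5): K = 1.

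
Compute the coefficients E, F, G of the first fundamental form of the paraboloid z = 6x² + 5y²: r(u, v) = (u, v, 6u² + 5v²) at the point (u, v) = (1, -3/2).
E = 145;  F = -180;  G = 226

Partials: r_u = (1, 0, 12*u), r_v = (0, 1, 10*v). As functions of (u, v):
  E = r_u · r_u = 144*u^2 + 1,
  F = r_u · r_v = 120*u*v,
  G = r_v · r_v = 100*v^2 + 1.
Evaluating at (u, v) = (1, -3/2): E = 145, F = -180, G = 226.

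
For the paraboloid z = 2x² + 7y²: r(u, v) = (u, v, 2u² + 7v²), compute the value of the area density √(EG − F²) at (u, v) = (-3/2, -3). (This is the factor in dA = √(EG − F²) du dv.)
√(EG − F²)|_{(-3/2, -3)} = sqrt(1801)

E = 16*u^2 + 1, F = 56*u*v, G = 196*v^2 + 1, so EG − F² = 16*u^2 + 196*v^2 + 1. Taking the positive square root: √(EG − F²) = sqrt(16*u^2 + 196*v^2 + 1). At (u, v) = (-3/2, -3): sqrt(1801).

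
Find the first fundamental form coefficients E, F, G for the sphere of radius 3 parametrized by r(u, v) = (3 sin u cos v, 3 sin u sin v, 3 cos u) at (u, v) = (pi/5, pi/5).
E = 9;  F = 0;  G = 45/8 - 9*sqrt(5)/8

Partials: r_u = (3*cos(u)*cos(v), 3*sin(v)*cos(u), -3*sin(u)), r_v = (-3*sin(u)*sin(v), 3*sin(u)*cos(v), 0). As functions of (u, v):
  E = r_u · r_u = 9,
  F = r_u · r_v = 0,
  G = r_v · r_v = 9*sin(u)^2.
Evaluating at (u, v) = (pi/5, pi/5): E = 9, F = 0, G = 45/8 - 9*sqrt(5)/8.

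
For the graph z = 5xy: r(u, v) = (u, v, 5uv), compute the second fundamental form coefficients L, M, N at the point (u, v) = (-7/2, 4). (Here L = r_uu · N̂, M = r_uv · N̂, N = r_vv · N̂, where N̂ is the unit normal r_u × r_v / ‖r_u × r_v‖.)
L = 0;  M = 10*sqrt(2829)/2829;  N = 0

Compute the unit normal N̂(u, v) = (-5*v/sqrt(25*u^2 + 25*v^2 + 1), -5*u/sqrt(25*u^2 + 25*v^2 + 1), 1/sqrt(25*u^2 + 25*v^2 + 1)), and the second partials r_uu, r_uv, r_vv. Take dot products:
  L(u, v) = r_uu · N̂ = 0,
  M(u, v) = r_uv · N̂ = 5/sqrt(25*u^2 + 25*v^2 + 1),
  N(u, v) = r_vv · N̂ = 0.
Evaluating at (u, v) = (-7/2, 4):
  L = 0, M = 10*sqrt(2829)/2829, N = 0.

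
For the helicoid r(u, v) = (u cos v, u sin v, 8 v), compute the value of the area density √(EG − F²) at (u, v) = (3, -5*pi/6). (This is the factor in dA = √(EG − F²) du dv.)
√(EG − F²)|_{(3, -5*pi/6)} = sqrt(73)

E = 1, F = 0, G = u^2 + 64, so EG − F² = u^2 + 64. Taking the positive square root: √(EG − F²) = sqrt(u^2 + 64). At (u, v) = (3, -5*pi/6): sqrt(73).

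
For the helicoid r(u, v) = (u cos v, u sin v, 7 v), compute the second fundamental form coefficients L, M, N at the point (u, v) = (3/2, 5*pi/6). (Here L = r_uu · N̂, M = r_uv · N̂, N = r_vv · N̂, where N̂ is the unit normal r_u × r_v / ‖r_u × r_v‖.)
L = 0;  M = -14*sqrt(205)/205;  N = 0

Compute the unit normal N̂(u, v) = (7*sin(v)/sqrt(u^2 + 49), -7*cos(v)/sqrt(u^2 + 49), u/sqrt(u^2 + 49)), and the second partials r_uu, r_uv, r_vv. Take dot products:
  L(u, v) = r_uu · N̂ = 0,
  M(u, v) = r_uv · N̂ = -7/sqrt(u^2 + 49),
  N(u, v) = r_vv · N̂ = 0.
Evaluating at (u, v) = (3/2, 5*pi/6):
  L = 0, M = -14*sqrt(205)/205, N = 0.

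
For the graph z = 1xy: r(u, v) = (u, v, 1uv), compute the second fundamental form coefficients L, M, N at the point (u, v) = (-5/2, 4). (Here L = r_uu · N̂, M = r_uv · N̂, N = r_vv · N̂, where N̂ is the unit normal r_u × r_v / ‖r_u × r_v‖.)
L = 0;  M = 2*sqrt(93)/93;  N = 0

Compute the unit normal N̂(u, v) = (-v/sqrt(u^2 + v^2 + 1), -u/sqrt(u^2 + v^2 + 1), 1/sqrt(u^2 + v^2 + 1)), and the second partials r_uu, r_uv, r_vv. Take dot products:
  L(u, v) = r_uu · N̂ = 0,
  M(u, v) = r_uv · N̂ = 1/sqrt(u^2 + v^2 + 1),
  N(u, v) = r_vv · N̂ = 0.
Evaluating at (u, v) = (-5/2, 4):
  L = 0, M = 2*sqrt(93)/93, N = 0.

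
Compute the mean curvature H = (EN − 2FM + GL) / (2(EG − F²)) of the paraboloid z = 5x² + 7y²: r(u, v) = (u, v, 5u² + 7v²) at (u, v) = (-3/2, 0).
H = 1587*sqrt(226)/51076

With E = 100*u^2 + 1, F = 140*u*v, G = 196*v^2 + 1, L = 10/sqrt(100*u^2 + 196*v^2 + 1), M = 0, N = 14/sqrt(100*u^2 + 196*v^2 + 1), assemble
  H = (EN − 2FM + GL) / (2(EG − F²)) = 4*(175*u^2 + 245*v^2 + 3)/(100*u^2 + 196*v^2 + 1)^(3/2).
At (u, v) = (-3/2, 0): H = 1587*sqrt(226)/51076.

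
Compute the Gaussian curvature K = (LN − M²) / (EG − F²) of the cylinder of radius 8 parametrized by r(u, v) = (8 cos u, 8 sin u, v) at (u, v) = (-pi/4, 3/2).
K = 0

Coefficients of the first fundamental form: E = 64, F = 0, G = 1.
Coefficients of the second fundamental form: L = -8, M = 0, N = 0.
Assemble K = (LN − M²)/(EG − F²) = 0. At (u, v) = (-pi/4, 3/2): K = 0.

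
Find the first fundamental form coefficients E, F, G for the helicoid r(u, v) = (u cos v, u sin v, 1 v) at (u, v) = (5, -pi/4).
E = 1;  F = 0;  G = 26

Partials: r_u = (cos(v), sin(v), 0), r_v = (-u*sin(v), u*cos(v), 1). As functions of (u, v):
  E = r_u · r_u = 1,
  F = r_u · r_v = 0,
  G = r_v · r_v = u^2 + 1.
Evaluating at (u, v) = (5, -pi/4): E = 1, F = 0, G = 26.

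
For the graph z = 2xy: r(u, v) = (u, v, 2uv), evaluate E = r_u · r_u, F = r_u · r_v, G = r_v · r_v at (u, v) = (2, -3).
E = 37;  F = -24;  G = 17

Partials: r_u = (1, 0, 2*v), r_v = (0, 1, 2*u). As functions of (u, v):
  E = r_u · r_u = 4*v^2 + 1,
  F = r_u · r_v = 4*u*v,
  G = r_v · r_v = 4*u^2 + 1.
Evaluating at (u, v) = (2, -3): E = 37, F = -24, G = 17.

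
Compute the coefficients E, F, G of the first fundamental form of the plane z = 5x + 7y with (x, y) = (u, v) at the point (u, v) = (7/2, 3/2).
E = 26;  F = 35;  G = 50

Partials: r_u = (1, 0, 5), r_v = (0, 1, 7). As functions of (u, v):
  E = r_u · r_u = 26,
  F = r_u · r_v = 35,
  G = r_v · r_v = 50.
Evaluating at (u, v) = (7/2, 3/2): E = 26, F = 35, G = 50.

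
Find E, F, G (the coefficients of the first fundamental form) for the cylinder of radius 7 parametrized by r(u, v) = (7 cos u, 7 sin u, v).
E = 49;  F = 0;  G = 1

Compute partials: r_u = (-7*sin(u), 7*cos(u), 0), r_v = (0, 0, 1). Then
  E = r_u · r_u = 49,
  F = r_u · r_v = 0,
  G = r_v · r_v = 1.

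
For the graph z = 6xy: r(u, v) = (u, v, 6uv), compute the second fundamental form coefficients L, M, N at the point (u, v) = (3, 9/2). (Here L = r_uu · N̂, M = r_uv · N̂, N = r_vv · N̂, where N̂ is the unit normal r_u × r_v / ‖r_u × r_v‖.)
L = 0;  M = 3*sqrt(1054)/527;  N = 0

Compute the unit normal N̂(u, v) = (-6*v/sqrt(36*u^2 + 36*v^2 + 1), -6*u/sqrt(36*u^2 + 36*v^2 + 1), 1/sqrt(36*u^2 + 36*v^2 + 1)), and the second partials r_uu, r_uv, r_vv. Take dot products:
  L(u, v) = r_uu · N̂ = 0,
  M(u, v) = r_uv · N̂ = 6/sqrt(36*u^2 + 36*v^2 + 1),
  N(u, v) = r_vv · N̂ = 0.
Evaluating at (u, v) = (3, 9/2):
  L = 0, M = 3*sqrt(1054)/527, N = 0.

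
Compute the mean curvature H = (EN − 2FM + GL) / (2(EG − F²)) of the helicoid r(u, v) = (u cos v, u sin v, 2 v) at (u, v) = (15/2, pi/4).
H = 0

With E = 1, F = 0, G = u^2 + 4, L = 0, M = -2/sqrt(u^2 + 4), N = 0, assemble
  H = (EN − 2FM + GL) / (2(EG − F²)) = 0.
At (u, v) = (15/2, pi/4): H = 0.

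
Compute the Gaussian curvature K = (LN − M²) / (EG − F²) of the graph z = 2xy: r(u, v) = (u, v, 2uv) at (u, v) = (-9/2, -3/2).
K = -4/8281

Coefficients of the first fundamental form: E = 4*v^2 + 1, F = 4*u*v, G = 4*u^2 + 1.
Coefficients of the second fundamental form: L = 0, M = 2/sqrt(4*u^2 + 4*v^2 + 1), N = 0.
Assemble K = (LN − M²)/(EG − F²) = -4/(16*u^4 + 32*u^2*v^2 + 8*u^2 + 16*v^4 + 8*v^2 + 1). At (u, v) = (-9/2, -3/2): K = -4/8281.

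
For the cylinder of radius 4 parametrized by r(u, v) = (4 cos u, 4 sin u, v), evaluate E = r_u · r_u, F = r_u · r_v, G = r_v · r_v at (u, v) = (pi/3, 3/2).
E = 16;  F = 0;  G = 1

Partials: r_u = (-4*sin(u), 4*cos(u), 0), r_v = (0, 0, 1). As functions of (u, v):
  E = r_u · r_u = 16,
  F = r_u · r_v = 0,
  G = r_v · r_v = 1.
Evaluating at (u, v) = (pi/3, 3/2): E = 16, F = 0, G = 1.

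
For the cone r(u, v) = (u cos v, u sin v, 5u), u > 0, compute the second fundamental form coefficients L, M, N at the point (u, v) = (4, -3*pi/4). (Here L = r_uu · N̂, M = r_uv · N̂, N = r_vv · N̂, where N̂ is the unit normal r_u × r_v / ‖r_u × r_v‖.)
L = 0;  M = 0;  N = 10*sqrt(26)/13

Compute the unit normal N̂(u, v) = (-5*sqrt(26)*u*cos(v)/(26*Abs(u)), -5*sqrt(26)*u*sin(v)/(26*Abs(u)), sqrt(26)*u/(26*Abs(u))), and the second partials r_uu, r_uv, r_vv. Take dot products:
  L(u, v) = r_uu · N̂ = 0,
  M(u, v) = r_uv · N̂ = 0,
  N(u, v) = r_vv · N̂ = 5*sqrt(26)*u^2/(26*Abs(u)).
Evaluating at (u, v) = (4, -3*pi/4):
  L = 0, M = 0, N = 10*sqrt(26)/13.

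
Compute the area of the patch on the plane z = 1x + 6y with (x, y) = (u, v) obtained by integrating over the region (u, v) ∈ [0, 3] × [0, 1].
Area = 3*sqrt(38)

Area = ∫∫ √(EG − F²) du dv with √(EG − F²) = sqrt(38). Integrating over [0, 3] × [0, 1] gives 3*sqrt(38).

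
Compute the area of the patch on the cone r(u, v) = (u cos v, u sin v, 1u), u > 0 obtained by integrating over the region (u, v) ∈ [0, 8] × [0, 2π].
Area = 64*sqrt(2)*pi

Area = ∫∫ √(EG − F²) du dv with √(EG − F²) = sqrt(2)*Abs(u). Integrating over [0, 8] × [0, 2π] gives 64*sqrt(2)*pi.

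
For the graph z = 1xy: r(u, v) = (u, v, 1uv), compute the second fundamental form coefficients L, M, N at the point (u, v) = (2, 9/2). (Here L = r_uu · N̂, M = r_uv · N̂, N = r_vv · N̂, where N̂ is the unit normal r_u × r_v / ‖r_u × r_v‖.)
L = 0;  M = 2*sqrt(101)/101;  N = 0

Compute the unit normal N̂(u, v) = (-v/sqrt(u^2 + v^2 + 1), -u/sqrt(u^2 + v^2 + 1), 1/sqrt(u^2 + v^2 + 1)), and the second partials r_uu, r_uv, r_vv. Take dot products:
  L(u, v) = r_uu · N̂ = 0,
  M(u, v) = r_uv · N̂ = 1/sqrt(u^2 + v^2 + 1),
  N(u, v) = r_vv · N̂ = 0.
Evaluating at (u, v) = (2, 9/2):
  L = 0, M = 2*sqrt(101)/101, N = 0.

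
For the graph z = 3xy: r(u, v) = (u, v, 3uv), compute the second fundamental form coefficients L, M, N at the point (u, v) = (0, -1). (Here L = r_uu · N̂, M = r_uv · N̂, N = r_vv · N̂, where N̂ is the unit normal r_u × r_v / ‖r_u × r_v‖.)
L = 0;  M = 3*sqrt(10)/10;  N = 0

Compute the unit normal N̂(u, v) = (-3*v/sqrt(9*u^2 + 9*v^2 + 1), -3*u/sqrt(9*u^2 + 9*v^2 + 1), 1/sqrt(9*u^2 + 9*v^2 + 1)), and the second partials r_uu, r_uv, r_vv. Take dot products:
  L(u, v) = r_uu · N̂ = 0,
  M(u, v) = r_uv · N̂ = 3/sqrt(9*u^2 + 9*v^2 + 1),
  N(u, v) = r_vv · N̂ = 0.
Evaluating at (u, v) = (0, -1):
  L = 0, M = 3*sqrt(10)/10, N = 0.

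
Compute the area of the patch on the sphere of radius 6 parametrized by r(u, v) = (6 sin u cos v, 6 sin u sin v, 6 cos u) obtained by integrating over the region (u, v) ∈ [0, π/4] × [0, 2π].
Area = 36*pi*(2 - sqrt(2))

Area = ∫∫ √(EG − F²) du dv with √(EG − F²) = 36*Abs(sin(u)). Integrating over [0, π/4] × [0, 2π] gives 36*pi*(2 - sqrt(2)).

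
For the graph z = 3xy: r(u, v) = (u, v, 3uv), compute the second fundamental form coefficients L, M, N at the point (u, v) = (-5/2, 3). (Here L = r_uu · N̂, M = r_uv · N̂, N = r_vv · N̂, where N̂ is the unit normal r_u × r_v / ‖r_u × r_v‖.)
L = 0;  M = 6*sqrt(553)/553;  N = 0

Compute the unit normal N̂(u, v) = (-3*v/sqrt(9*u^2 + 9*v^2 + 1), -3*u/sqrt(9*u^2 + 9*v^2 + 1), 1/sqrt(9*u^2 + 9*v^2 + 1)), and the second partials r_uu, r_uv, r_vv. Take dot products:
  L(u, v) = r_uu · N̂ = 0,
  M(u, v) = r_uv · N̂ = 3/sqrt(9*u^2 + 9*v^2 + 1),
  N(u, v) = r_vv · N̂ = 0.
Evaluating at (u, v) = (-5/2, 3):
  L = 0, M = 6*sqrt(553)/553, N = 0.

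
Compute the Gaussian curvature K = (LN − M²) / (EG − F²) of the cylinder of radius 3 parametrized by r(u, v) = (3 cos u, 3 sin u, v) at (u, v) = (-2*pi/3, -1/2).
K = 0

Coefficients of the first fundamental form: E = 9, F = 0, G = 1.
Coefficients of the second fundamental form: L = -3, M = 0, N = 0.
Assemble K = (LN − M²)/(EG − F²) = 0. At (u, v) = (-2*pi/3, -1/2): K = 0.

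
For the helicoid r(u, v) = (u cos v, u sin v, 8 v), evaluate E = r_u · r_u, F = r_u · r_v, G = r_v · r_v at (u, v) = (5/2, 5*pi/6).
E = 1;  F = 0;  G = 281/4

Partials: r_u = (cos(v), sin(v), 0), r_v = (-u*sin(v), u*cos(v), 8). As functions of (u, v):
  E = r_u · r_u = 1,
  F = r_u · r_v = 0,
  G = r_v · r_v = u^2 + 64.
Evaluating at (u, v) = (5/2, 5*pi/6): E = 1, F = 0, G = 281/4.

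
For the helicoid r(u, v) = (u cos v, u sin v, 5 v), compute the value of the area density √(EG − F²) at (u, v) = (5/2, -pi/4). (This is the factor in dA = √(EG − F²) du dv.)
√(EG − F²)|_{(5/2, -pi/4)} = 5*sqrt(5)/2

E = 1, F = 0, G = u^2 + 25, so EG − F² = u^2 + 25. Taking the positive square root: √(EG − F²) = sqrt(u^2 + 25). At (u, v) = (5/2, -pi/4): 5*sqrt(5)/2.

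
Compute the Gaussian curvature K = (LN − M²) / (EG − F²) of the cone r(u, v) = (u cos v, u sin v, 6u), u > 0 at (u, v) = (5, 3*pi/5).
K = 0

Coefficients of the first fundamental form: E = 37, F = 0, G = u^2.
Coefficients of the second fundamental form: L = 0, M = 0, N = 6*sqrt(37)*u^2/(37*Abs(u)).
Assemble K = (LN − M²)/(EG − F²) = 0. At (u, v) = (5, 3*pi/5): K = 0.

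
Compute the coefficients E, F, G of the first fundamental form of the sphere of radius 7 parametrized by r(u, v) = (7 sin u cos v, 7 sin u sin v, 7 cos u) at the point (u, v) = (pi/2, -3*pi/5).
E = 49;  F = 0;  G = 49

Partials: r_u = (7*cos(u)*cos(v), 7*sin(v)*cos(u), -7*sin(u)), r_v = (-7*sin(u)*sin(v), 7*sin(u)*cos(v), 0). As functions of (u, v):
  E = r_u · r_u = 49,
  F = r_u · r_v = 0,
  G = r_v · r_v = 49*sin(u)^2.
Evaluating at (u, v) = (pi/2, -3*pi/5): E = 49, F = 0, G = 49.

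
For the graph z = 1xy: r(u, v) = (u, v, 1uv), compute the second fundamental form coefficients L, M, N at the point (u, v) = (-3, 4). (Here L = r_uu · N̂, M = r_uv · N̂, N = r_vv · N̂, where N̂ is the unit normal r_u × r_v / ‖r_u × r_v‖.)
L = 0;  M = sqrt(26)/26;  N = 0

Compute the unit normal N̂(u, v) = (-v/sqrt(u^2 + v^2 + 1), -u/sqrt(u^2 + v^2 + 1), 1/sqrt(u^2 + v^2 + 1)), and the second partials r_uu, r_uv, r_vv. Take dot products:
  L(u, v) = r_uu · N̂ = 0,
  M(u, v) = r_uv · N̂ = 1/sqrt(u^2 + v^2 + 1),
  N(u, v) = r_vv · N̂ = 0.
Evaluating at (u, v) = (-3, 4):
  L = 0, M = sqrt(26)/26, N = 0.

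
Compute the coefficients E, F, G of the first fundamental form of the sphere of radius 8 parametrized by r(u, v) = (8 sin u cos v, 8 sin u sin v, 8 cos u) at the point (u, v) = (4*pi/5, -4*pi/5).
E = 64;  F = 0;  G = 40 - 8*sqrt(5)

Partials: r_u = (8*cos(u)*cos(v), 8*sin(v)*cos(u), -8*sin(u)), r_v = (-8*sin(u)*sin(v), 8*sin(u)*cos(v), 0). As functions of (u, v):
  E = r_u · r_u = 64,
  F = r_u · r_v = 0,
  G = r_v · r_v = 64*sin(u)^2.
Evaluating at (u, v) = (4*pi/5, -4*pi/5): E = 64, F = 0, G = 40 - 8*sqrt(5).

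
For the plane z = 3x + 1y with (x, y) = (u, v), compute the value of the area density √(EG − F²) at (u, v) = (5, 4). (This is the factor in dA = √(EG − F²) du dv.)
√(EG − F²)|_{(5, 4)} = sqrt(11)

E = 10, F = 3, G = 2, so EG − F² = 11. Taking the positive square root: √(EG − F²) = sqrt(11). At (u, v) = (5, 4): sqrt(11).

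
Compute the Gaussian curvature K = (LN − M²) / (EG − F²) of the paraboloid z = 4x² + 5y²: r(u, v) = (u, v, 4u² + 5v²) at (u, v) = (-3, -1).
K = 80/458329

Coefficients of the first fundamental form: E = 64*u^2 + 1, F = 80*u*v, G = 100*v^2 + 1.
Coefficients of the second fundamental form: L = 8/sqrt(64*u^2 + 100*v^2 + 1), M = 0, N = 10/sqrt(64*u^2 + 100*v^2 + 1).
Assemble K = (LN − M²)/(EG − F²) = 80/(4096*u^4 + 12800*u^2*v^2 + 128*u^2 + 10000*v^4 + 200*v^2 + 1). At (u, v) = (-3, -1): K = 80/458329.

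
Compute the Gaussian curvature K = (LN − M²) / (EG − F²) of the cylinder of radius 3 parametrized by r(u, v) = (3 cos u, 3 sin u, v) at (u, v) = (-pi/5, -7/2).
K = 0

Coefficients of the first fundamental form: E = 9, F = 0, G = 1.
Coefficients of the second fundamental form: L = -3, M = 0, N = 0.
Assemble K = (LN − M²)/(EG − F²) = 0. At (u, v) = (-pi/5, -7/2): K = 0.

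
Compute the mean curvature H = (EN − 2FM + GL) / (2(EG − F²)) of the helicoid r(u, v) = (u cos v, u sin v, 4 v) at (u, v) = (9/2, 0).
H = 0

With E = 1, F = 0, G = u^2 + 16, L = 0, M = -4/sqrt(u^2 + 16), N = 0, assemble
  H = (EN − 2FM + GL) / (2(EG − F²)) = 0.
At (u, v) = (9/2, 0): H = 0.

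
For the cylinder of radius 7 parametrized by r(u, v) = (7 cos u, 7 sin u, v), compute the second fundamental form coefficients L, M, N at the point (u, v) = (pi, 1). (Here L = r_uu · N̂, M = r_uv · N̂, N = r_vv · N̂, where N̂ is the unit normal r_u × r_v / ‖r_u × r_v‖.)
L = -7;  M = 0;  N = 0

Compute the unit normal N̂(u, v) = (cos(u), sin(u), 0), and the second partials r_uu, r_uv, r_vv. Take dot products:
  L(u, v) = r_uu · N̂ = -7,
  M(u, v) = r_uv · N̂ = 0,
  N(u, v) = r_vv · N̂ = 0.
Evaluating at (u, v) = (pi, 1):
  L = -7, M = 0, N = 0.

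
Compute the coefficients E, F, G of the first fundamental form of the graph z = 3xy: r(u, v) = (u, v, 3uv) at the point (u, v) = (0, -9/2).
E = 733/4;  F = 0;  G = 1

Partials: r_u = (1, 0, 3*v), r_v = (0, 1, 3*u). As functions of (u, v):
  E = r_u · r_u = 9*v^2 + 1,
  F = r_u · r_v = 9*u*v,
  G = r_v · r_v = 9*u^2 + 1.
Evaluating at (u, v) = (0, -9/2): E = 733/4, F = 0, G = 1.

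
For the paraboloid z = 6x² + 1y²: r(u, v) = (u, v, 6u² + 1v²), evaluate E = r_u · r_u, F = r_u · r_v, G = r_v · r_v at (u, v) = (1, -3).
E = 145;  F = -72;  G = 37

Partials: r_u = (1, 0, 12*u), r_v = (0, 1, 2*v). As functions of (u, v):
  E = r_u · r_u = 144*u^2 + 1,
  F = r_u · r_v = 24*u*v,
  G = r_v · r_v = 4*v^2 + 1.
Evaluating at (u, v) = (1, -3): E = 145, F = -72, G = 37.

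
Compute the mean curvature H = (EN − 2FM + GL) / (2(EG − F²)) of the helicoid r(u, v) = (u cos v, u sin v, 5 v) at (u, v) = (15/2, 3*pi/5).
H = 0

With E = 1, F = 0, G = u^2 + 25, L = 0, M = -5/sqrt(u^2 + 25), N = 0, assemble
  H = (EN − 2FM + GL) / (2(EG − F²)) = 0.
At (u, v) = (15/2, 3*pi/5): H = 0.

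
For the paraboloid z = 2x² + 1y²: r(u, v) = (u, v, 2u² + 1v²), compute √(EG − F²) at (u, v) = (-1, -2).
√(EG − F²)|_{(-1, -2)} = sqrt(33)

E = 16*u^2 + 1, F = 8*u*v, G = 4*v^2 + 1; EG − F² = 16*u^2 + 4*v^2 + 1; √(EG − F²) = sqrt(16*u^2 + 4*v^2 + 1). At the given point: sqrt(33).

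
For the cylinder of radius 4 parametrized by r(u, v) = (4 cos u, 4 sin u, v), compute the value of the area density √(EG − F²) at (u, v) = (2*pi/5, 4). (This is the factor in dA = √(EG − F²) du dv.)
√(EG − F²)|_{(2*pi/5, 4)} = 4

E = 16, F = 0, G = 1, so EG − F² = 16. Taking the positive square root: √(EG − F²) = 4. At (u, v) = (2*pi/5, 4): 4.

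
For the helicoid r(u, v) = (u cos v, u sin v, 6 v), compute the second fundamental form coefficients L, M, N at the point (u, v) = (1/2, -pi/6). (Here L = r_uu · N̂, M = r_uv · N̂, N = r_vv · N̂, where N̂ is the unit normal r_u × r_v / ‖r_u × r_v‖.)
L = 0;  M = -12*sqrt(145)/145;  N = 0

Compute the unit normal N̂(u, v) = (6*sin(v)/sqrt(u^2 + 36), -6*cos(v)/sqrt(u^2 + 36), u/sqrt(u^2 + 36)), and the second partials r_uu, r_uv, r_vv. Take dot products:
  L(u, v) = r_uu · N̂ = 0,
  M(u, v) = r_uv · N̂ = -6/sqrt(u^2 + 36),
  N(u, v) = r_vv · N̂ = 0.
Evaluating at (u, v) = (1/2, -pi/6):
  L = 0, M = -12*sqrt(145)/145, N = 0.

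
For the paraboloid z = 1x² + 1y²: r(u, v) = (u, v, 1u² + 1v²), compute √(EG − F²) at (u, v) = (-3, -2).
√(EG − F²)|_{(-3, -2)} = sqrt(53)

E = 4*u^2 + 1, F = 4*u*v, G = 4*v^2 + 1; EG − F² = 4*u^2 + 4*v^2 + 1; √(EG − F²) = sqrt(4*u^2 + 4*v^2 + 1). At the given point: sqrt(53).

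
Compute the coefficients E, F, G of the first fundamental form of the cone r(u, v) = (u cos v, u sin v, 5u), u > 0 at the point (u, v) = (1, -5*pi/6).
E = 26;  F = 0;  G = 1

Partials: r_u = (cos(v), sin(v), 5), r_v = (-u*sin(v), u*cos(v), 0). As functions of (u, v):
  E = r_u · r_u = 26,
  F = r_u · r_v = 0,
  G = r_v · r_v = u^2.
Evaluating at (u, v) = (1, -5*pi/6): E = 26, F = 0, G = 1.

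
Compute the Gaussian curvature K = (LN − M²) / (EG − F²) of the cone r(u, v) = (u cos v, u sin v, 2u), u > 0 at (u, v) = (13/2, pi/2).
K = 0

Coefficients of the first fundamental form: E = 5, F = 0, G = u^2.
Coefficients of the second fundamental form: L = 0, M = 0, N = 2*sqrt(5)*u^2/(5*Abs(u)).
Assemble K = (LN − M²)/(EG − F²) = 0. At (u, v) = (13/2, pi/2): K = 0.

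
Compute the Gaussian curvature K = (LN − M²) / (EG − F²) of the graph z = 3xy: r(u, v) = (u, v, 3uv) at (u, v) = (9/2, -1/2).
K = -36/137641

Coefficients of the first fundamental form: E = 9*v^2 + 1, F = 9*u*v, G = 9*u^2 + 1.
Coefficients of the second fundamental form: L = 0, M = 3/sqrt(9*u^2 + 9*v^2 + 1), N = 0.
Assemble K = (LN − M²)/(EG − F²) = -9/(81*u^4 + 162*u^2*v^2 + 18*u^2 + 81*v^4 + 18*v^2 + 1). At (u, v) = (9/2, -1/2): K = -36/137641.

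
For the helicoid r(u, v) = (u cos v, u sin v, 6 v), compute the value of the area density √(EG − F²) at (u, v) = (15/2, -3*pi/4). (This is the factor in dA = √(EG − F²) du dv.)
√(EG − F²)|_{(15/2, -3*pi/4)} = 3*sqrt(41)/2

E = 1, F = 0, G = u^2 + 36, so EG − F² = u^2 + 36. Taking the positive square root: √(EG − F²) = sqrt(u^2 + 36). At (u, v) = (15/2, -3*pi/4): 3*sqrt(41)/2.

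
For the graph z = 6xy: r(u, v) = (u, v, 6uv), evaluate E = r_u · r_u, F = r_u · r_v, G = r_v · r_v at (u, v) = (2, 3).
E = 325;  F = 216;  G = 145

Partials: r_u = (1, 0, 6*v), r_v = (0, 1, 6*u). As functions of (u, v):
  E = r_u · r_u = 36*v^2 + 1,
  F = r_u · r_v = 36*u*v,
  G = r_v · r_v = 36*u^2 + 1.
Evaluating at (u, v) = (2, 3): E = 325, F = 216, G = 145.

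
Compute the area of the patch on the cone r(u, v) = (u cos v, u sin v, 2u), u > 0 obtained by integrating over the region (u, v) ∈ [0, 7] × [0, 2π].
Area = 49*sqrt(5)*pi

Area = ∫∫ √(EG − F²) du dv with √(EG − F²) = sqrt(5)*Abs(u). Integrating over [0, 7] × [0, 2π] gives 49*sqrt(5)*pi.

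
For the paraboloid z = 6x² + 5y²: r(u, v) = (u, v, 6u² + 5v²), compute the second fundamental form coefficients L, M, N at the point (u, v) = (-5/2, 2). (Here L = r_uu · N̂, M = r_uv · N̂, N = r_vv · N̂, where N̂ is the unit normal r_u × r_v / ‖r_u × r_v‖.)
L = 12*sqrt(1301)/1301;  M = 0;  N = 10*sqrt(1301)/1301

Compute the unit normal N̂(u, v) = (-12*u/sqrt(144*u^2 + 100*v^2 + 1), -10*v/sqrt(144*u^2 + 100*v^2 + 1), 1/sqrt(144*u^2 + 100*v^2 + 1)), and the second partials r_uu, r_uv, r_vv. Take dot products:
  L(u, v) = r_uu · N̂ = 12/sqrt(144*u^2 + 100*v^2 + 1),
  M(u, v) = r_uv · N̂ = 0,
  N(u, v) = r_vv · N̂ = 10/sqrt(144*u^2 + 100*v^2 + 1).
Evaluating at (u, v) = (-5/2, 2):
  L = 12*sqrt(1301)/1301, M = 0, N = 10*sqrt(1301)/1301.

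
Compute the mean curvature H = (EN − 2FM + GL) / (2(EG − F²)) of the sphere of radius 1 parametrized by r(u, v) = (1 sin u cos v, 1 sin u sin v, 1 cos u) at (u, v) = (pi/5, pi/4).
H = -1

With E = 1, F = 0, G = sin(u)^2, L = -sin(u)/Abs(sin(u)), M = 0, N = -sin(u)^3/Abs(sin(u)), assemble
  H = (EN − 2FM + GL) / (2(EG − F²)) = -sin(u)/Abs(sin(u)).
At (u, v) = (pi/5, pi/4): H = -1.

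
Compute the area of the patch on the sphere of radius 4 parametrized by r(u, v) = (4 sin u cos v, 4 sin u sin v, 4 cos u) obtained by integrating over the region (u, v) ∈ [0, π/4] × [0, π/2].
Area = 4*pi*(2 - sqrt(2))

Area = ∫∫ √(EG − F²) du dv with √(EG − F²) = 16*Abs(sin(u)). Integrating over [0, π/4] × [0, π/2] gives 4*pi*(2 - sqrt(2)).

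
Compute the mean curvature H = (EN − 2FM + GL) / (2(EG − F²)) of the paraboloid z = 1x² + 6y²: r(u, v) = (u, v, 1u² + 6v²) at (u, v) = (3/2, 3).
H = 1357*sqrt(1306)/1705636

With E = 4*u^2 + 1, F = 24*u*v, G = 144*v^2 + 1, L = 2/sqrt(4*u^2 + 144*v^2 + 1), M = 0, N = 12/sqrt(4*u^2 + 144*v^2 + 1), assemble
  H = (EN − 2FM + GL) / (2(EG − F²)) = (24*u^2 + 144*v^2 + 7)/(4*u^2 + 144*v^2 + 1)^(3/2).
At (u, v) = (3/2, 3): H = 1357*sqrt(1306)/1705636.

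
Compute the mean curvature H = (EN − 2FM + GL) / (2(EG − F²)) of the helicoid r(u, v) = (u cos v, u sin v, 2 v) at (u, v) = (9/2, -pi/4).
H = 0

With E = 1, F = 0, G = u^2 + 4, L = 0, M = -2/sqrt(u^2 + 4), N = 0, assemble
  H = (EN − 2FM + GL) / (2(EG − F²)) = 0.
At (u, v) = (9/2, -pi/4): H = 0.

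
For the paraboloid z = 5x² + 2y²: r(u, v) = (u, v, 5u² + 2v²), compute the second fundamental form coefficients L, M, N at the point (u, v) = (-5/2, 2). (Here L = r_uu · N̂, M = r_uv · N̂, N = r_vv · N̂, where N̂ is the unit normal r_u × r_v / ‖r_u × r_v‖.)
L = sqrt(690)/69;  M = 0;  N = 2*sqrt(690)/345

Compute the unit normal N̂(u, v) = (-10*u/sqrt(100*u^2 + 16*v^2 + 1), -4*v/sqrt(100*u^2 + 16*v^2 + 1), 1/sqrt(100*u^2 + 16*v^2 + 1)), and the second partials r_uu, r_uv, r_vv. Take dot products:
  L(u, v) = r_uu · N̂ = 10/sqrt(100*u^2 + 16*v^2 + 1),
  M(u, v) = r_uv · N̂ = 0,
  N(u, v) = r_vv · N̂ = 4/sqrt(100*u^2 + 16*v^2 + 1).
Evaluating at (u, v) = (-5/2, 2):
  L = sqrt(690)/69, M = 0, N = 2*sqrt(690)/345.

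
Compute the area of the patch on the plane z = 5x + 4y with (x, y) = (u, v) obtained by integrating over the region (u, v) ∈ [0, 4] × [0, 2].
Area = 8*sqrt(42)

Area = ∫∫ √(EG − F²) du dv with √(EG − F²) = sqrt(42). Integrating over [0, 4] × [0, 2] gives 8*sqrt(42).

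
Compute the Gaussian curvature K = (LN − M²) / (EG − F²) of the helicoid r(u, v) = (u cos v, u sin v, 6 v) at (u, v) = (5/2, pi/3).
K = -576/28561

Coefficients of the first fundamental form: E = 1, F = 0, G = u^2 + 36.
Coefficients of the second fundamental form: L = 0, M = -6/sqrt(u^2 + 36), N = 0.
Assemble K = (LN − M²)/(EG − F²) = -36/(u^2 + 36)^2. At (u, v) = (5/2, pi/3): K = -576/28561.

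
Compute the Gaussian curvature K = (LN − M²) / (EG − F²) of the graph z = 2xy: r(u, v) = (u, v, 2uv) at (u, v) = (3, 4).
K = -4/10201

Coefficients of the first fundamental form: E = 4*v^2 + 1, F = 4*u*v, G = 4*u^2 + 1.
Coefficients of the second fundamental form: L = 0, M = 2/sqrt(4*u^2 + 4*v^2 + 1), N = 0.
Assemble K = (LN − M²)/(EG − F²) = -4/(16*u^4 + 32*u^2*v^2 + 8*u^2 + 16*v^4 + 8*v^2 + 1). At (u, v) = (3, 4): K = -4/10201.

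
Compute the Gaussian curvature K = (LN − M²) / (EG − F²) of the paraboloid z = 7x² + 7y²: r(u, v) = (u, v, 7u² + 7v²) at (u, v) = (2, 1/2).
K = 49/173889

Coefficients of the first fundamental form: E = 196*u^2 + 1, F = 196*u*v, G = 196*v^2 + 1.
Coefficients of the second fundamental form: L = 14/sqrt(196*u^2 + 196*v^2 + 1), M = 0, N = 14/sqrt(196*u^2 + 196*v^2 + 1).
Assemble K = (LN − M²)/(EG − F²) = 196/(38416*u^4 + 76832*u^2*v^2 + 392*u^2 + 38416*v^4 + 392*v^2 + 1). At (u, v) = (2, 1/2): K = 49/173889.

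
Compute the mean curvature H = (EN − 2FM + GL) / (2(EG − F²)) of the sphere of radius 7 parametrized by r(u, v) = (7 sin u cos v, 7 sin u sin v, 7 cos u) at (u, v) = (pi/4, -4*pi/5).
H = -1/7

With E = 49, F = 0, G = 49*sin(u)^2, L = -7*sin(u)/Abs(sin(u)), M = 0, N = -7*sin(u)^3/Abs(sin(u)), assemble
  H = (EN − 2FM + GL) / (2(EG − F²)) = -sin(u)/(7*Abs(sin(u))).
At (u, v) = (pi/4, -4*pi/5): H = -1/7.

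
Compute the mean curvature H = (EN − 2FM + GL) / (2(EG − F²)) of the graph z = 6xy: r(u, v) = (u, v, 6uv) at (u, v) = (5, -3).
H = 648/8575

With E = 36*v^2 + 1, F = 36*u*v, G = 36*u^2 + 1, L = 0, M = 6/sqrt(36*u^2 + 36*v^2 + 1), N = 0, assemble
  H = (EN − 2FM + GL) / (2(EG − F²)) = -216*u*v/(36*u^2 + 36*v^2 + 1)^(3/2).
At (u, v) = (5, -3): H = 648/8575.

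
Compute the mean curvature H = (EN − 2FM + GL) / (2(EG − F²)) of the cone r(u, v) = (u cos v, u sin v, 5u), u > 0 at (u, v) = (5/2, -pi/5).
H = sqrt(26)/26

With E = 26, F = 0, G = u^2, L = 0, M = 0, N = 5*sqrt(26)*u^2/(26*Abs(u)), assemble
  H = (EN − 2FM + GL) / (2(EG − F²)) = 5*sqrt(26)/(52*Abs(u)).
At (u, v) = (5/2, -pi/5): H = sqrt(26)/26.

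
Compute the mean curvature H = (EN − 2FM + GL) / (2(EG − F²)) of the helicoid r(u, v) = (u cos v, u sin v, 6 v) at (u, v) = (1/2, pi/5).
H = 0

With E = 1, F = 0, G = u^2 + 36, L = 0, M = -6/sqrt(u^2 + 36), N = 0, assemble
  H = (EN − 2FM + GL) / (2(EG − F²)) = 0.
At (u, v) = (1/2, pi/5): H = 0.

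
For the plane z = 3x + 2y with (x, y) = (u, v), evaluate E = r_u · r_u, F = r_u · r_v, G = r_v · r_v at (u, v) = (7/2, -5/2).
E = 10;  F = 6;  G = 5

Partials: r_u = (1, 0, 3), r_v = (0, 1, 2). As functions of (u, v):
  E = r_u · r_u = 10,
  F = r_u · r_v = 6,
  G = r_v · r_v = 5.
Evaluating at (u, v) = (7/2, -5/2): E = 10, F = 6, G = 5.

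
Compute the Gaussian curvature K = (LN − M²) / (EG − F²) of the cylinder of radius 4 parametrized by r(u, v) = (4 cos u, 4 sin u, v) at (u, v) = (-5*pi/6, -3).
K = 0

Coefficients of the first fundamental form: E = 16, F = 0, G = 1.
Coefficients of the second fundamental form: L = -4, M = 0, N = 0.
Assemble K = (LN − M²)/(EG − F²) = 0. At (u, v) = (-5*pi/6, -3): K = 0.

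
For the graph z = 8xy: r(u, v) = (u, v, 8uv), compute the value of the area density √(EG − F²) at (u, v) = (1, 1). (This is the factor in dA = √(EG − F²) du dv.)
√(EG − F²)|_{(1, 1)} = sqrt(129)

E = 64*v^2 + 1, F = 64*u*v, G = 64*u^2 + 1, so EG − F² = 64*u^2 + 64*v^2 + 1. Taking the positive square root: √(EG − F²) = sqrt(64*u^2 + 64*v^2 + 1). At (u, v) = (1, 1): sqrt(129).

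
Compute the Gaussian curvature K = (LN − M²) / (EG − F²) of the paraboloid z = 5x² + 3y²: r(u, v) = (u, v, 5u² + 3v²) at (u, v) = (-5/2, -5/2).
K = 60/724201

Coefficients of the first fundamental form: E = 100*u^2 + 1, F = 60*u*v, G = 36*v^2 + 1.
Coefficients of the second fundamental form: L = 10/sqrt(100*u^2 + 36*v^2 + 1), M = 0, N = 6/sqrt(100*u^2 + 36*v^2 + 1).
Assemble K = (LN − M²)/(EG − F²) = 60/(10000*u^4 + 7200*u^2*v^2 + 200*u^2 + 1296*v^4 + 72*v^2 + 1). At (u, v) = (-5/2, -5/2): K = 60/724201.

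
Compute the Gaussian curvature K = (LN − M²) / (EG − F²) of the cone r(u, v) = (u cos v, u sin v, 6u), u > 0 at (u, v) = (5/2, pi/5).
K = 0

Coefficients of the first fundamental form: E = 37, F = 0, G = u^2.
Coefficients of the second fundamental form: L = 0, M = 0, N = 6*sqrt(37)*u^2/(37*Abs(u)).
Assemble K = (LN − M²)/(EG − F²) = 0. At (u, v) = (5/2, pi/5): K = 0.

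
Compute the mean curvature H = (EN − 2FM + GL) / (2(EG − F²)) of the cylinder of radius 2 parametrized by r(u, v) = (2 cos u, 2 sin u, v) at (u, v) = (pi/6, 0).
H = -1/4

With E = 4, F = 0, G = 1, L = -2, M = 0, N = 0, assemble
  H = (EN − 2FM + GL) / (2(EG − F²)) = -1/4.
At (u, v) = (pi/6, 0): H = -1/4.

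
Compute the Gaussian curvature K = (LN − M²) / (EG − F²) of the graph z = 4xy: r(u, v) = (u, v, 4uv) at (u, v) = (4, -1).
K = -16/74529

Coefficients of the first fundamental form: E = 16*v^2 + 1, F = 16*u*v, G = 16*u^2 + 1.
Coefficients of the second fundamental form: L = 0, M = 4/sqrt(16*u^2 + 16*v^2 + 1), N = 0.
Assemble K = (LN − M²)/(EG − F²) = -16/(256*u^4 + 512*u^2*v^2 + 32*u^2 + 256*v^4 + 32*v^2 + 1). At (u, v) = (4, -1): K = -16/74529.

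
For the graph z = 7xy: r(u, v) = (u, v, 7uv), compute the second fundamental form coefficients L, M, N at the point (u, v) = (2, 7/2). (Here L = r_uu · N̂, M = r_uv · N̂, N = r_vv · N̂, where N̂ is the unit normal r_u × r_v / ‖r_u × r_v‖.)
L = 0;  M = 14*sqrt(3189)/3189;  N = 0

Compute the unit normal N̂(u, v) = (-7*v/sqrt(49*u^2 + 49*v^2 + 1), -7*u/sqrt(49*u^2 + 49*v^2 + 1), 1/sqrt(49*u^2 + 49*v^2 + 1)), and the second partials r_uu, r_uv, r_vv. Take dot products:
  L(u, v) = r_uu · N̂ = 0,
  M(u, v) = r_uv · N̂ = 7/sqrt(49*u^2 + 49*v^2 + 1),
  N(u, v) = r_vv · N̂ = 0.
Evaluating at (u, v) = (2, 7/2):
  L = 0, M = 14*sqrt(3189)/3189, N = 0.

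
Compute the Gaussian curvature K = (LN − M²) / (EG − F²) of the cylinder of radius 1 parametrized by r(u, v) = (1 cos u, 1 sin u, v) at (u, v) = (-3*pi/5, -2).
K = 0

Coefficients of the first fundamental form: E = 1, F = 0, G = 1.
Coefficients of the second fundamental form: L = -1, M = 0, N = 0.
Assemble K = (LN − M²)/(EG − F²) = 0. At (u, v) = (-3*pi/5, -2): K = 0.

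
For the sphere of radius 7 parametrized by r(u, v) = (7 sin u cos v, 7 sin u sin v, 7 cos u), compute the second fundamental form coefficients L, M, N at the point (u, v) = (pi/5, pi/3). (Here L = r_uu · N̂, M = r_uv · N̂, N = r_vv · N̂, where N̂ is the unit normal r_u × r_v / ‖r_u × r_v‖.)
L = -7;  M = 0;  N = -35/8 + 7*sqrt(5)/8

Compute the unit normal N̂(u, v) = (sin(u)^2*cos(v)/Abs(sin(u)), sin(u)^2*sin(v)/Abs(sin(u)), sin(2*u)/(2*Abs(sin(u)))), and the second partials r_uu, r_uv, r_vv. Take dot products:
  L(u, v) = r_uu · N̂ = -7*sin(u)/Abs(sin(u)),
  M(u, v) = r_uv · N̂ = 0,
  N(u, v) = r_vv · N̂ = -7*sin(u)^3/Abs(sin(u)).
Evaluating at (u, v) = (pi/5, pi/3):
  L = -7, M = 0, N = -35/8 + 7*sqrt(5)/8.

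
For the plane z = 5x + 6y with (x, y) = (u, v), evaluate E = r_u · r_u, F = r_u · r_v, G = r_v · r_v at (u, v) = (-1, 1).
E = 26;  F = 30;  G = 37

Partials: r_u = (1, 0, 5), r_v = (0, 1, 6). As functions of (u, v):
  E = r_u · r_u = 26,
  F = r_u · r_v = 30,
  G = r_v · r_v = 37.
Evaluating at (u, v) = (-1, 1): E = 26, F = 30, G = 37.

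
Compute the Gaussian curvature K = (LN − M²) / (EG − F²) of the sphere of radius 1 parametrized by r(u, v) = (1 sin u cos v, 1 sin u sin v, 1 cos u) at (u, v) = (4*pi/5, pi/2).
K = 1

Coefficients of the first fundamental form: E = 1, F = 0, G = sin(u)^2.
Coefficients of the second fundamental form: L = -sin(u)/Abs(sin(u)), M = 0, N = -sin(u)^3/Abs(sin(u)).
Assemble K = (LN − M²)/(EG − F²) = 1. At (u, v) = (4*pi/5, pi/2): K = 1.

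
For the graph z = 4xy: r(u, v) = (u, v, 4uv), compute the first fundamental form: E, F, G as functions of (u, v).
E = 16*v^2 + 1;  F = 16*u*v;  G = 16*u^2 + 1

Compute partials: r_u = (1, 0, 4*v), r_v = (0, 1, 4*u). Then
  E = r_u · r_u = 16*v^2 + 1,
  F = r_u · r_v = 16*u*v,
  G = r_v · r_v = 16*u^2 + 1.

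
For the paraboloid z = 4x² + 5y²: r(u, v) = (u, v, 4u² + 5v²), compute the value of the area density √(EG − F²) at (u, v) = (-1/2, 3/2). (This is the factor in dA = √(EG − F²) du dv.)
√(EG − F²)|_{(-1/2, 3/2)} = 11*sqrt(2)

E = 64*u^2 + 1, F = 80*u*v, G = 100*v^2 + 1, so EG − F² = 64*u^2 + 100*v^2 + 1. Taking the positive square root: √(EG − F²) = sqrt(64*u^2 + 100*v^2 + 1). At (u, v) = (-1/2, 3/2): 11*sqrt(2).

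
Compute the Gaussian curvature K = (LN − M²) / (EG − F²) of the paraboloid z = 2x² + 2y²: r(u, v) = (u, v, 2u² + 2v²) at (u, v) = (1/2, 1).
K = 16/441

Coefficients of the first fundamental form: E = 16*u^2 + 1, F = 16*u*v, G = 16*v^2 + 1.
Coefficients of the second fundamental form: L = 4/sqrt(16*u^2 + 16*v^2 + 1), M = 0, N = 4/sqrt(16*u^2 + 16*v^2 + 1).
Assemble K = (LN − M²)/(EG − F²) = 16/(256*u^4 + 512*u^2*v^2 + 32*u^2 + 256*v^4 + 32*v^2 + 1). At (u, v) = (1/2, 1): K = 16/441.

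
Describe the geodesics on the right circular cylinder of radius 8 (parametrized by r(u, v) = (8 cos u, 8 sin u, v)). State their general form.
The cylinder is flat (K = 0) and locally isometric to the plane via the development (u, v) ↦ (8 u, v). Geodesics are the pre-images of straight lines: circles (v constant), vertical lines (u constant), and helices (v = c · u + d) for constants c, d.

A right cylinder has E = 8², F = 0, G = 1, so EG − F² = 8², and L = −8, M = N = 0, giving K = (LN − M²)/(EG − F²) = 0 everywhere. A flat surface is locally isometric to the Euclidean plane via the map (u, v) ↦ (8 u, v). Straight lines in the (x̃, ỹ) plane pull back to: (a) horizontal circles (v = const), (b) vertical generators (u = const), and (c) helices (8 u tan θ = v, i.e. v = c · u + d).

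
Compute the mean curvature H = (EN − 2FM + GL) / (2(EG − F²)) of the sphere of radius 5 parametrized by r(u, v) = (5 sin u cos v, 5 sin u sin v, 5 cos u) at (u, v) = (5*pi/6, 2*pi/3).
H = -1/5

With E = 25, F = 0, G = 25*sin(u)^2, L = -5*sin(u)/Abs(sin(u)), M = 0, N = -5*sin(u)^3/Abs(sin(u)), assemble
  H = (EN − 2FM + GL) / (2(EG − F²)) = -sin(u)/(5*Abs(sin(u))).
At (u, v) = (5*pi/6, 2*pi/3): H = -1/5.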